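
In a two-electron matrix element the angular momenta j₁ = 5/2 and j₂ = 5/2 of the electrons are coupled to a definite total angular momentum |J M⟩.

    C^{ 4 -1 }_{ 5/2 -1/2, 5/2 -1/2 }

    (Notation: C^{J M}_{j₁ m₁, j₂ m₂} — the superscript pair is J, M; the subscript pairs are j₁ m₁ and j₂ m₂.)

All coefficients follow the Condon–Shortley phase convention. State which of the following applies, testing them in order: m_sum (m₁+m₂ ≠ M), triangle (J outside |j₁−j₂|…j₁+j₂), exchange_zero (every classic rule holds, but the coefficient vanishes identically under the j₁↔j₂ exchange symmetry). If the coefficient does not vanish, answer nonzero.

exchange_zero

m-sum: m₁+m₂ = -1/2+(-1/2) = -1, M = -1  ✓
triangle: |j₁−j₂| = 0 ≤ J = 4 ≤ j₁+j₂ = 5  ✓
exchange: j₁=j₂ and m₁=m₂, and (−1)^(j₁+j₂−J) = (−1)^1 = −1 forces ⟨j₁m₁;j₂m₂|JM⟩ = −⟨j₂m₂;j₁m₁|JM⟩ = −⟨j₁m₁;j₂m₂|JM⟩ ⇒ the coefficient vanishes identically
Racah sum check: Σ_k collapses to 0 ⇒ CG = 0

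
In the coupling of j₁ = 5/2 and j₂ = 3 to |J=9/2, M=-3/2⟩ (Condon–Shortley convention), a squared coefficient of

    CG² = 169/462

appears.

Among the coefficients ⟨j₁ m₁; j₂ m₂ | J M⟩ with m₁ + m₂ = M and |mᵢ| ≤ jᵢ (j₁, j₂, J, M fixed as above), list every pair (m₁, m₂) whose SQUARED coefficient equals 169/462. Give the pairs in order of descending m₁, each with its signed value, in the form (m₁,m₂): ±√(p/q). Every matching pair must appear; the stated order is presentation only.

(1/2,-2): +√(169/462)

Admissible pairs with m₁+m₂ = M = -3/2: (-5/2,1), (-3/2,0), (-1/2,-1), (1/2,-2), (3/2,-3)
  (m₁,m₂)=(3/2,-3): CG² = 8/77, CG = +√(8/77)
  (m₁,m₂)=(1/2,-2): CG² = 169/462, CG = +√(169/462)   ← matches the target
  (m₁,m₂)=(-1/2,-1): CG² = 5/231, CG = +√(5/231)
  (m₁,m₂)=(-3/2,0): CG² = 45/154, CG = −√(45/154)
  (m₁,m₂)=(-5/2,1): CG² = 50/231, CG = −√(50/231)
Pairs with CG² = 169/462: (1/2,-2): +√(169/462)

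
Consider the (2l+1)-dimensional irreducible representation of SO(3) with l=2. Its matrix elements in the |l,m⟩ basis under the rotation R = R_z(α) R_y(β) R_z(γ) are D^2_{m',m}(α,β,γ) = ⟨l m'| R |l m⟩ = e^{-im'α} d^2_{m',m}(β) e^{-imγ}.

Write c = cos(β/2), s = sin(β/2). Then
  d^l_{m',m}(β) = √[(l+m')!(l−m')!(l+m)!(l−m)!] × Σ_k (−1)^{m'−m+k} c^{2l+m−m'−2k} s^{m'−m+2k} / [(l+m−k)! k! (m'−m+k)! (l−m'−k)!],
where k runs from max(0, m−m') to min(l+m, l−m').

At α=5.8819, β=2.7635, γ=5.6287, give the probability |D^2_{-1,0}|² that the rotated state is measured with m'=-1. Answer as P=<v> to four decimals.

P=0.1766

Split into d^2_{-1,0}(β=2.7635) × two z-phases.
Half-angle: c=0.187922, s=0.982184. N=√(1·6·2·2)=4.898979
The bounds max(0,m−m')=1 and min(l+m,l−m')=2 give 2 terms
  k=1: (−1)^0·4.8990/(2)·0.1879^3·0.9822^1 = +0.015966
  k=2: (−1)^1·4.8990/(2)·0.1879^1·0.9822^3 = -0.436146
d^2_{-1,0}(2.7635) = +0.015966 -0.436146 = -0.420180
|D^2_{-1,0}|² = |d^2_{-1,0}(β)|² = (-0.420180)² = 0.176551 (the z-rotation phases have unit modulus)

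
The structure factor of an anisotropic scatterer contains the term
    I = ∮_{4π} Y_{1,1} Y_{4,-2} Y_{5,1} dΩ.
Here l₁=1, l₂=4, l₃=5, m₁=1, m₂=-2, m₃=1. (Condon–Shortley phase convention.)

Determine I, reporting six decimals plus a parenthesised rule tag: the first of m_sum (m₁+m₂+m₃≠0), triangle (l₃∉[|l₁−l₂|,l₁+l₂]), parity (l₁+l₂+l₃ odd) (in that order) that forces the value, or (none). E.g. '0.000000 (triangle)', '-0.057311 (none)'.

Checks pass: Σm=0; 10 even; l₃=5∈[3,5].
(2·1+1)(2·4+1)(2·5+1) = 297
Δ: 0! 2! 8! / 11! → 1/495
sum: t=0:+1/576 = 1/576
3j²(1 4 5; 0 0 0) = Δ·Π!·Σ² = 5/99  (sign -1)
sum: t=0:+1/2880 = 1/2880
3j²(1 4 5; 1 -2 1) = Δ·Π!·Σ² = 2/165  (sign +1)
combine: 4πI² = 297·5/99·2/165 = 2/11
take √, sign -1: I = -0.12028562
No selection rule forces the value: the integral is nonzero (none).

-0.120286 (none)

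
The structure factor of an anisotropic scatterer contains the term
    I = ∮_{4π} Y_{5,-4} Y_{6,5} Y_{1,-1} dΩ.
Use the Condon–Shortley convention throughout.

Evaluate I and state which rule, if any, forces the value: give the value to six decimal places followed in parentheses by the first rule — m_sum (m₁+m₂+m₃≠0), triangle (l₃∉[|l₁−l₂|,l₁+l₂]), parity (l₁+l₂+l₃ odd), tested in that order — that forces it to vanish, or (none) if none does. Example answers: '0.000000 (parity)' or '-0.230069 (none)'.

-0.303018 (none)

Checks pass: Σm=0; 12 even; l₃=1∈[1,11].
(2·5+1)(2·6+1)(2·1+1) = 429
Δ: 10! 0! 2! / 13! → 1/858
sum: t=5:−1/14400 = -1/14400
3j²(5 6 1; 0 0 0) = Δ·Π!·Σ² = 6/143  (sign +1)
sum: t=9:−1/725760 = -1/725760
3j²(5 6 1; -4 5 -1) = Δ·Π!·Σ² = 5/78  (sign -1)
combine: 4πI² = 429·6/143·5/78 = 15/13
take √, sign -1: I = -0.30301841
No selection rule forces the value: the integral is nonzero (none).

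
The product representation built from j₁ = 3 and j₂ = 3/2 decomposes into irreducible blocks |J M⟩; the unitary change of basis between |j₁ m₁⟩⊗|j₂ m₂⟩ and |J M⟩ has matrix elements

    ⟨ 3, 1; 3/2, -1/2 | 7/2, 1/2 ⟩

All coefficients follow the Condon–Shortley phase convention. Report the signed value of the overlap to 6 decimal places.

triangle: 1!·5!·2!/9! = 240/362880
(j±m)!: 4!·2!·1!·2!·4!·3! = 13824
prefactor² = (2J+1)·Δ·N² = 512/7
  k=0: +1/(0!·1!·2!·1!·3!·1!) = 1/12
  k=1: −1/(1!·0!·1!·0!·4!·2!) = -1/48
Σ = 1/16  ⇒  CG² = 512/7·(1/16)² = 2/7
CG = +√(2/7) = +0.534522

+√(2/7) ≈ +0.534522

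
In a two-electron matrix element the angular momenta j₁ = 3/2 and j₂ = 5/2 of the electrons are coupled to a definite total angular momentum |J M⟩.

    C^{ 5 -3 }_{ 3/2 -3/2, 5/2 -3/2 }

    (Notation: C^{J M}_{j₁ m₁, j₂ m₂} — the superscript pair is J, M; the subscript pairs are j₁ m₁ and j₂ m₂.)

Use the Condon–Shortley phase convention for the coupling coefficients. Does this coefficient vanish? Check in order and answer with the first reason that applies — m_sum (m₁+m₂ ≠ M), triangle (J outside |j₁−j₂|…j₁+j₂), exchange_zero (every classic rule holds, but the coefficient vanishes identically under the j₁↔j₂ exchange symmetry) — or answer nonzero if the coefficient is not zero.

m-sum: m₁+m₂ = -3/2+(-3/2) = -3, M = -3  ✓
triangle: need |j₁−j₂| ≤ J ≤ j₁+j₂, i.e. J ∈ [1, 4]; J = 5 is outside ✗ ⇒ coefficient is 0

triangle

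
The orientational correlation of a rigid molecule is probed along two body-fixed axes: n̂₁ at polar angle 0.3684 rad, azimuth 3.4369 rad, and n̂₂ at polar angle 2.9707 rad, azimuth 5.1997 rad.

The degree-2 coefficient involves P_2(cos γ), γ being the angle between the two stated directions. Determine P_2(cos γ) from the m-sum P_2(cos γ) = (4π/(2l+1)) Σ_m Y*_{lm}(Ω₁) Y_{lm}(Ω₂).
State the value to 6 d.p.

0.800148

Summing Y*_{l m}(θ₁,φ₁)·Y_{l m}(θ₂,φ₂) over m ∈ [−2, 2]; prefactor 4π/(2·2+1) = 2.513274:
  m=-2: (0.04161 + 0.02790j) × (-0.00627 + 0.00924j) = -0.00052 + 0.00021j  (running Σ = -0.00052 + 0.00021j)
  m=-1: (-0.24831 - 0.07554j) × (-0.06062 - 0.11440j) = 0.00641 + 0.03299j  (running Σ = 0.00589 + 0.03319j)
  m=0: (0.50807 + 0.00000j) × (0.60342 + 0.00000j) = 0.30658 + 0.00000j  (running Σ = 0.31248 + 0.03319j)
  m=1: (0.24831 - 0.07554j) × (0.06062 - 0.11440j) = 0.00641 - 0.03299j  (running Σ = 0.31889 + 0.00021j)
  m=2: (0.04161 - 0.02790j) × (-0.00627 - 0.00924j) = -0.00052 - 0.00021j  (running Σ = 0.31837 + 0.00000j)
Σ over m = 0.31837 + 0.00000j; ×(4π/5) → 0.80015 + 0.00000j. Real part: 0.800148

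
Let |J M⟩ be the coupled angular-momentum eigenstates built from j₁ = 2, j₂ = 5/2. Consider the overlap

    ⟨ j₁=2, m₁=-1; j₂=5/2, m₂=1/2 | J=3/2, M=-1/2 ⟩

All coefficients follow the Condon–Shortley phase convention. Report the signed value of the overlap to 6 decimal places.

√[4·3!1!2!/7! · 1!3!3!2!1!2!] = √(48/35)
  +(−1)^2/∏(2,1,1,1,0,1)! = 1/2  (running 1/2)
  +(−1)^3/∏(3,0,0,0,1,2)! = -1/12  (running 5/12)
⟨..|..⟩ = √(48/35)·(5/12) = +0.487950

+0.487950  (= +√(5/21))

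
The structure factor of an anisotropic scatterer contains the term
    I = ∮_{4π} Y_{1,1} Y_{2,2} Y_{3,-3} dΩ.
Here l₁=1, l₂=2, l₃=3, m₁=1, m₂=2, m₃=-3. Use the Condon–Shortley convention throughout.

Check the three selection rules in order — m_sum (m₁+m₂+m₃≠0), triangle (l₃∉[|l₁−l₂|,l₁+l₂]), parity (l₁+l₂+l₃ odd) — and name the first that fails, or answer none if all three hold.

none

m₁+m₂+m₃ = 1 + 2 − 3 = 0  ✓
triangle: |1−2|=1 ≤ l₃=3 ≤ 1+2=3  ✓
parity: l₁+l₂+l₃ = 6 is even  ✓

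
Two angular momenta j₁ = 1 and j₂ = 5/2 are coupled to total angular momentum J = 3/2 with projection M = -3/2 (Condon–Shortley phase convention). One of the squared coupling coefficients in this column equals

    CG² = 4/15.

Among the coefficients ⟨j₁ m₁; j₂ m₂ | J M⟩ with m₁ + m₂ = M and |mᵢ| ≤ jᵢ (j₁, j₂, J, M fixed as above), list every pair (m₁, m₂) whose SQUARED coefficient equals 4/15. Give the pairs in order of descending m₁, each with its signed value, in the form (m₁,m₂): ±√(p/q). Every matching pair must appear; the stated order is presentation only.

(0,-3/2): −√(4/15)

Admissible pairs with m₁+m₂ = M = -3/2: (-1,-1/2), (0,-3/2), (1,-5/2)
  (m₁,m₂)=(1,-5/2): CG² = 2/3, CG = +√(2/3)
  (m₁,m₂)=(0,-3/2): CG² = 4/15, CG = −√(4/15)   ← matches the target
  (m₁,m₂)=(-1,-1/2): CG² = 1/15, CG = +√(1/15)
Pairs with CG² = 4/15: (0,-3/2): −√(4/15)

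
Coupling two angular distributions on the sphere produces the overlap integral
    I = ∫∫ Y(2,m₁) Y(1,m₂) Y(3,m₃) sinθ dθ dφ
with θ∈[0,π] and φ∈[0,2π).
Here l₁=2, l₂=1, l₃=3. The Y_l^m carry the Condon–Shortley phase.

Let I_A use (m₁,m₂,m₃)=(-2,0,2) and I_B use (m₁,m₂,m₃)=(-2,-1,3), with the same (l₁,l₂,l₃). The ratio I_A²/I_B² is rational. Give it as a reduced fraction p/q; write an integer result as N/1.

1/3

Shared (l₁,l₂,l₃)=(2,1,3): N and (l;000)² cancel in I_A²/I_B².
A: Δ = 0!·4!·2!/7! = 1/105; Racah Σ t=0..0: t=0:+1/24 = 1/24; ⇒ 3j(2 1 3; -2 0 2)² = 1/21, sgn -1
B: Δ = 0!·4!·2!/7! = 1/105; Racah Σ t=0..0: t=0:+1/48 = 1/48; ⇒ 3j(2 1 3; -2 -1 3)² = 1/7, sgn +1
I_A²/I_B² = (1/21)/(1/7) = 1/3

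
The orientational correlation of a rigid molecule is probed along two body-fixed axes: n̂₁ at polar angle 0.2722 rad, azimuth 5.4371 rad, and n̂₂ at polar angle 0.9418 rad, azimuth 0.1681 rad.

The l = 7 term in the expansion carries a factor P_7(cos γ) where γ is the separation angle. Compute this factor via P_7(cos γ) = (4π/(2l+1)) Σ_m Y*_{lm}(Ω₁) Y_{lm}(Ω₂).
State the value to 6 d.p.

Addition theorem: P_7(cos γ) = (4π/15) Σ_m Y*_{lm}(Ω₁) Y_{lm}(Ω₂), m = −7…7:
  term(m=-7) = (0.000004, -0.000004)   from Y*(Ω₁)=(0.000048, 0.000018), Y(Ω₂)=(0.043402, -0.104369)
  term(m=-6) = (0.000205, 0.000041)   from Y*(Ω₁)=(0.000242, 0.000636), Y(Ω₂)=(0.164028, -0.260356)
  term(m=-5) = (0.000888, 0.002370)   from Y*(Ω₁)=(-0.002642, 0.005051), Y(Ω₂)=(0.296159, -0.330737)
  term(m=-4) = (-0.005647, 0.007342)   from Y*(Ω₁)=(-0.032478, 0.008043), Y(Ω₂)=(0.216583, -0.172436)
  term(m=-3) = (0.022009, 0.002187)   from Y*(Ω₁)=(-0.114798, -0.079101), Y(Ω₂)=(-0.138895, 0.076656)
  term(m=-2) = (0.062001, 0.125907)   from Y*(Ω₁)=(-0.047512, -0.389527), Y(Ω₂)=(-0.337622, 0.117988)
  term(m=-1) = (0.003672, -0.005901)   from Y*(Ω₁)=(0.418369, -0.472500), Y(Ω₂)=(0.010857, -0.001843)
  term(m=+0) = (0.077357, 0.000000)   from Y*(Ω₁)=(0.218928, -0.000000), Y(Ω₂)=(0.353342, 0.000000)
  term(m=+1) = (0.003672, 0.005901)   from Y*(Ω₁)=(-0.418369, -0.472500), Y(Ω₂)=(-0.010857, -0.001843)
  term(m=+2) = (0.062001, -0.125907)   from Y*(Ω₁)=(-0.047512, 0.389527), Y(Ω₂)=(-0.337622, -0.117988)
  term(m=+3) = (0.022009, -0.002187)   from Y*(Ω₁)=(0.114798, -0.079101), Y(Ω₂)=(0.138895, 0.076656)
  term(m=+4) = (-0.005647, -0.007342)   from Y*(Ω₁)=(-0.032478, -0.008043), Y(Ω₂)=(0.216583, 0.172436)
  term(m=+5) = (0.000888, -0.002370)   from Y*(Ω₁)=(0.002642, 0.005051), Y(Ω₂)=(-0.296159, -0.330737)
  term(m=+6) = (0.000205, -0.000041)   from Y*(Ω₁)=(0.000242, -0.000636), Y(Ω₂)=(0.164028, 0.260356)
  term(m=+7) = (0.000004, 0.000004)   from Y*(Ω₁)=(-0.000048, 0.000018), Y(Ω₂)=(-0.043402, -0.104369)
Accumulated sum (0.243618, -0.000000); after 4π/(2l+1) scaling, (0.204093, -0.000000) ⇒ P_7 = 0.204093

0.204093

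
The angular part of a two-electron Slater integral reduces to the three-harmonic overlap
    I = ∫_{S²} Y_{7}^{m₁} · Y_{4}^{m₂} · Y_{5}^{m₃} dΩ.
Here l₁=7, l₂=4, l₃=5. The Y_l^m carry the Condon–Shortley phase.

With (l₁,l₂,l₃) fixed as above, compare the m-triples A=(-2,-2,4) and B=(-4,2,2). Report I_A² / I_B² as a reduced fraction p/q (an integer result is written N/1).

Shared (l₁,l₂,l₃)=(7,4,5): N and (l;000)² cancel in I_A²/I_B².
A: Δ = 6!·8!·2!/17! = 1/6126120; Racah Σ t=1..2: t=1:−1/4838400 t=2:+1/483840 = 1/537600; ⇒ 3j(7 4 5; -2 -2 4)² = 2187/170170, sgn -1
B: Δ = 6!·8!·2!/17! = 1/6126120; Racah Σ t=4..6: t=4:+1/483840 t=5:−1/172800 t=6:+1/1036800 = -1/362880; ⇒ 3j(7 4 5; -4 2 2)² = 20/1547, sgn +1
I_A²/I_B² = (2187/170170)/(20/1547) = 2187/2200

2187/2200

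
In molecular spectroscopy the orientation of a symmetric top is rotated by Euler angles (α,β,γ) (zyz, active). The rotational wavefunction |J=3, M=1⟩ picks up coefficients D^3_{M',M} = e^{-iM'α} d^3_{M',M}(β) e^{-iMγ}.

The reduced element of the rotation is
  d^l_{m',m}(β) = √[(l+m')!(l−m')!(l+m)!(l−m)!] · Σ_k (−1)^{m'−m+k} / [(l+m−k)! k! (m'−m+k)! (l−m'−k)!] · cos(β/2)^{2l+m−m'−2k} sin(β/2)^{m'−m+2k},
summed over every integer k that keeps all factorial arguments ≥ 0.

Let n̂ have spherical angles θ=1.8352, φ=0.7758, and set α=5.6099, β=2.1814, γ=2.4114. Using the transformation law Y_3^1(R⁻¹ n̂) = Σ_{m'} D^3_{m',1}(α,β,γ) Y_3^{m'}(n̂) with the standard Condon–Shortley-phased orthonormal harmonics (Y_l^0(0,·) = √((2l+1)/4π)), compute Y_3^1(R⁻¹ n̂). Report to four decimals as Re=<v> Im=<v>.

Need the full column D^3_{m',1} for m'=−3..3 at α=5.6099, β=2.1814, γ=2.4114.
cos(β/2)=0.461865, sin(β/2)=0.886950
d^3_{-3,1}: single k=4 term ⇒ +0.511296;  D = -0.141856+0.491223i
d^3_{-2,1}: k∈[3..4] ⇒ +0.434783 -0.801699 = -0.366917;  D = +0.299396-0.212108i
d^3_{-1,1}: k∈[2..4] ⇒ +0.214787 -1.056129 +0.486851 = -0.354490;  D = +0.353916+0.020162i
d^3_{0,1}: k∈[1..3] ⇒ +0.064575 -0.714421 +0.878217 = +0.228372;  D = -0.170147-0.152327i
d^3_{1,1}: k∈[0..2] ⇒ +0.009707 -0.286383 +0.792096 = +0.515420;  D = -0.085837-0.508222i
d^3_{2,1}: k∈[0..1] ⇒ -0.058949 +0.434783 = +0.375834;  D = +0.182149-0.328744i
d^3_{3,1}: single k=0 term ⇒ +0.138645;  D = +0.128152-0.052909i
Y_3^{m'}(θ=1.8352,φ=0.7758) and Σ D·Y over m':
  (-0.1419+0.4912i)·(-0.2576-0.2728i)  (+0.2994-0.2121i)·(-0.0048+0.2488i)  (+0.3539+0.0202i)·(-0.1466+0.1439i)  (-0.1701-0.1523i)·(+0.2593+0.0000i)  (-0.0858-0.5082i)·(+0.1466+0.1439i)  (+0.1821-0.3287i)·(-0.0048-0.2488i)  (+0.1282-0.0529i)·(+0.2576-0.2728i)
Y_3^1(R⁻¹ n̂) = +0.119431-0.183075i

Re=0.1194 Im=-0.1831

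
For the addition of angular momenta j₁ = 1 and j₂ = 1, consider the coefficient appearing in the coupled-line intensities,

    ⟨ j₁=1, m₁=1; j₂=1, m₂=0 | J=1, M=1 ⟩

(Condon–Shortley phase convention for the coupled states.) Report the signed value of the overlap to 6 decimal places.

j₁+j₂−J=1  J+j₁−j₂=1  J−j₁+j₂=1  j₁+j₂+J+1=4
(j₁±m₁, j₂±m₂, J±M) = (2,0,1,1,2,0)
P² = 1/2
sum k=0..0:
  [0] +1/1 = 1
S = 1
C² = P²·S² = 1/2 ; C = +0.707107

+√(1/2) = +0.707107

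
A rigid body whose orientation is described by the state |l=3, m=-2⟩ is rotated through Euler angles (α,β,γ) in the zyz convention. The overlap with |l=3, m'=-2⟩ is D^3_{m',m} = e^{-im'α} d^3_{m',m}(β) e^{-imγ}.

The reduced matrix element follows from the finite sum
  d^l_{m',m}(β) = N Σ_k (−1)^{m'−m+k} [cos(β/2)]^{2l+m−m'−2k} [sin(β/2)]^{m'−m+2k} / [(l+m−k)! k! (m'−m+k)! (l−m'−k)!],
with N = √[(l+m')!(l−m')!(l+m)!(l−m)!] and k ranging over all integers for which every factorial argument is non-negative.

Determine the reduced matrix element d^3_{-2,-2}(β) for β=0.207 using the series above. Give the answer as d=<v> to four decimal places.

d^3_{-2,-2}(β=0.2070) via the finite sum:
With c≡cos(β/2)=0.994649 and s≡sin(β/2)=0.103315, N=[1·120·1·120]^{1/2}=120.000000
k∈{0,1} keeps every argument non-negative
  k=0: (−1)^0·120.0000/(120)·0.9946^6·0.1033^0 = +0.968318
  k=1: (−1)^1·120.0000/(24)·0.9946^4·0.1033^2 = -0.052237
d^3_{-2,-2}(0.2070) = +0.968318 -0.052237 = +0.916081

d=0.9161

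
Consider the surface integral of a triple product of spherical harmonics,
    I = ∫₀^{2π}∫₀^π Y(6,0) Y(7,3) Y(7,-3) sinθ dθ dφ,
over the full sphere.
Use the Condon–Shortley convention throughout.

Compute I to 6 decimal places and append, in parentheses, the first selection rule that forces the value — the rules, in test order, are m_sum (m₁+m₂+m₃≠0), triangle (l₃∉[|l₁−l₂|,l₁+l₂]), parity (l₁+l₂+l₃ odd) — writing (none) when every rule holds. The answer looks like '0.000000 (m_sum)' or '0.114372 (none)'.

0.108451 (none)

Rules hold: Σm=0, L=20 even, 1≤7≤13.
N = 13·15·15 = 2925
Δ = 6!·6!·8!/21! = 1/2444321880
Racah Σ t=0..6: t=0:+1/2612736000 t=1:−1/20736000 t=2:+1/1658880 t=3:−1/746496 t=4:+1/1658880 t=5:−1/20736000 t=6:+1/2612736000 = -1/4354560
⇒ 3j(6 7 7; 0 0 0)² = 1000/138567, sgn +1
Racah Σ t=2..6: t=2:+1/92897280 t=3:−1/6531840 t=4:+1/3317760 t=5:−1/10368000 t=6:+1/298598400 = 197/2985984000
⇒ 3j(6 7 7; 0 3 -3)² = 38809/5542680, sgn +1
4πI² = N·(3j₀)²·(3jₘ)² = 24255625/164109517
I = +1·√(0.147801/4π) = 0.10845121
No selection rule forces the value: the integral is nonzero (none).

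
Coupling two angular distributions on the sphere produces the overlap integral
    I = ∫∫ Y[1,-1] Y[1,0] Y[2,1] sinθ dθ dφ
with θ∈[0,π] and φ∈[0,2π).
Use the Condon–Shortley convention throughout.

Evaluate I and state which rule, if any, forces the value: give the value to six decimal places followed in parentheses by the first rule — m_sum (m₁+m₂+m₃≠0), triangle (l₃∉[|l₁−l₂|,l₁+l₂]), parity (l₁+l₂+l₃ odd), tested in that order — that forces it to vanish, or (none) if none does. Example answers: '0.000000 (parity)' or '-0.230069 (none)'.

-0.218510 (none)

Checks pass: Σm=0; 4 even; l₃=2∈[0,2].
(2·1+1)(2·1+1)(2·2+1) = 45
Δ: 0! 2! 2! / 5! → 1/30
sum: t=0:+1/1 = 1/1
3j²(1 1 2; 0 0 0) = Δ·Π!·Σ² = 2/15  (sign +1)
sum: t=0:+1/2 = 1/2
3j²(1 1 2; -1 0 1) = Δ·Π!·Σ² = 1/10  (sign -1)
combine: 4πI² = 45·2/15·1/10 = 3/5
take √, sign -1: I = -0.21850969
No selection rule forces the value: the integral is nonzero (none).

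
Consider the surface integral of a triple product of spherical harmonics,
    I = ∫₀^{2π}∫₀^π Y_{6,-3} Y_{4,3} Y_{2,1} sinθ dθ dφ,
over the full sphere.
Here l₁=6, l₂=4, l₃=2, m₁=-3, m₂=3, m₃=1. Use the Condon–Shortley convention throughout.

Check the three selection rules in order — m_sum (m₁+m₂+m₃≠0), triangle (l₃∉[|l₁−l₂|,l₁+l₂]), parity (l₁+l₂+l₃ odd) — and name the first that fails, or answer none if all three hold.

azimuthal sum: -3 + 3 + 1 = 1  ✗
2 ≤ 2 ≤ 10 (triangle on l)
L = 6 + 4 + 2 = 12 (even)

m_sum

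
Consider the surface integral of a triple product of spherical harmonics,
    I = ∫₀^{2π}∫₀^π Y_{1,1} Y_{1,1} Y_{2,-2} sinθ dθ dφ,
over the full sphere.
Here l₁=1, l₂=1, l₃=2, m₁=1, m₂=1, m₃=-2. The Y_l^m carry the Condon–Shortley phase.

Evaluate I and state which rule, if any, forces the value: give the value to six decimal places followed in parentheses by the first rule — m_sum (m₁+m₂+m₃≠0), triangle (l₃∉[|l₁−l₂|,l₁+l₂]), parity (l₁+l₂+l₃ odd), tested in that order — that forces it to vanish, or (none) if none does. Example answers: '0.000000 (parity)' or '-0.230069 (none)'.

Rules hold: Σm=0, L=4 even, 0≤2≤2.
N = 3·3·5 = 45
Δ = 0!·2!·2!/5! = 1/30
Racah Σ t=0..0: t=0:+1/1 = 1/1
⇒ 3j(1 1 2; 0 0 0)² = 2/15, sgn +1
Racah Σ t=0..0: t=0:+1/4 = 1/4
⇒ 3j(1 1 2; 1 1 -2)² = 1/5, sgn +1
4πI² = N·(3j₀)²·(3jₘ)² = 6/5
I = +1·√(1.2/4π) = 0.30901936
No selection rule forces the value: the integral is nonzero (none).

0.309019 (none)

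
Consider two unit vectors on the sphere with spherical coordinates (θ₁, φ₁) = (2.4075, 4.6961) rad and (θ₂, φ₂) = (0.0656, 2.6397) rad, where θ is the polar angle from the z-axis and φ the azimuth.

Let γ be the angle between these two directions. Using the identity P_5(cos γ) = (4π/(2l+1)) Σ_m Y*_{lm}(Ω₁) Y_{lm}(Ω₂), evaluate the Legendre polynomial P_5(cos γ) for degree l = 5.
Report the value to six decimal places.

0.419489

Addition theorem: P_5(cos γ) = (4π/11) Σ_m Y*_{lm}(Ω₁) Y_{lm}(Ω₂), m = −5…5:
  m=-5: (-0.005095, -0.062416) × (0.000000, -0.000000) = (-0.000000, -0.000000)  (running Σ = (-0.000000, -0.000000))
  m=-4: (-0.219006, 0.014290) × (-0.000011, 0.000025) = (0.000002, -0.000006)  (running Σ = (0.000002, -0.000006))
  m=-3: (0.020123, 0.411473) × (-0.000050, -0.000774) = (0.000318, -0.000036)  (running Σ = (0.000320, -0.000042))
  m=-2: (0.368911, -0.012023) × (0.007756, 0.012181) = (0.003008, 0.004400)  (running Σ = (0.003327, 0.004358))
  m=-1: (0.001176, 0.072170) × (-0.145041, -0.079593) = (0.005574, -0.010561)  (running Σ = (0.008901, -0.006203))
  m=0: (0.385801, -0.000000) × (0.905643, 0.000000) = (0.349398, 0.000000)  (running Σ = (0.358300, -0.006203))
  m=1: (-0.001176, 0.072170) × (0.145041, -0.079593) = (0.005574, 0.010561)  (running Σ = (0.363873, 0.004358))
  m=2: (0.368911, 0.012023) × (0.007756, -0.012181) = (0.003008, -0.004400)  (running Σ = (0.366881, -0.000042))
  m=3: (-0.020123, 0.411473) × (0.000050, -0.000774) = (0.000318, 0.000036)  (running Σ = (0.367199, -0.000006))
  m=4: (-0.219006, -0.014290) × (-0.000011, -0.000025) = (0.000002, 0.000006)  (running Σ = (0.367201, -0.000000))
  m=5: (0.005095, -0.062416) × (-0.000000, -0.000000) = (-0.000000, 0.000000)  (running Σ = (0.367201, 0.000000))
Total Σ_m = (0.367201, 0.000000). Multiply by 1.142397: (0.419489, 0.000000). P_5(cos γ) = 0.419489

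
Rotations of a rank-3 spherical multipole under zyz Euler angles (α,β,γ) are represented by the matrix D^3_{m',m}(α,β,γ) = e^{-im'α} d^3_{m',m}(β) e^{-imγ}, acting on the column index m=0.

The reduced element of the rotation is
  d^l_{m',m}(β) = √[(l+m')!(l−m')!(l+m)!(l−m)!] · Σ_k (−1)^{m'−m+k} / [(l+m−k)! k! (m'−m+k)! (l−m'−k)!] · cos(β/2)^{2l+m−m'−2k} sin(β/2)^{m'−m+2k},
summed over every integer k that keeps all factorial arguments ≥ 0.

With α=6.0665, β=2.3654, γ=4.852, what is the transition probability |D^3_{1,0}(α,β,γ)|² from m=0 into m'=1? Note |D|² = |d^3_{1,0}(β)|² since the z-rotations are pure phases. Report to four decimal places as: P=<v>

Split into d^3_{1,0}(β=2.3654) × two z-phases.
With c≡cos(β/2)=0.378427 and s≡sin(β/2)=0.925631, N=[24·2·6·6]^{1/2}=41.569219
Admissible k: 0..2 (factorial args all ≥0)
  k=0: (−1)^1·41.5692/(12)·0.3784^5·0.9256^1 = -0.024885
  k=1: (−1)^2·41.5692/(4)·0.3784^3·0.9256^3 = +0.446655
  k=2: (−1)^3·41.5692/(12)·0.3784^1·0.9256^5 = -0.890764
d^3_{1,0}(2.3654) = -0.024885 +0.446655 -0.890764 = -0.468994
|D^3_{1,0}|² = |d^3_{1,0}(β)|² = (-0.468994)² = 0.219955 (the z-rotation phases have unit modulus)

P=0.2200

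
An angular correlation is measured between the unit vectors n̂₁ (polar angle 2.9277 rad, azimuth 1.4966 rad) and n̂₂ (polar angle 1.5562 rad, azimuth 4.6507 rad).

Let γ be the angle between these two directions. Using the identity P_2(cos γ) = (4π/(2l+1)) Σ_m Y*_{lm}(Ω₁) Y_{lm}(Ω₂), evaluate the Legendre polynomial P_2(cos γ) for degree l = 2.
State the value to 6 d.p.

Addition theorem: P_2(cos γ) = (4π/5) Σ_m Y*_{lm}(Ω₁) Y_{lm}(Ω₂), m = −2…2:
  m=-2: Y*=-0.01721 + 0.00257j  Y=-0.38326 - 0.04753j  product 0.00672 - 0.00017j
  m=-1: Y*=-0.01188 - 0.15981j  Y=-0.00070 + 0.01125j  product 0.00181 - 0.00002j
  m=+0: Y*=0.58815 + 0.00000j  Y=-0.31519 + 0.00000j  product -0.18538 + 0.00000j
  m=+1: Y*=0.01188 - 0.15981j  Y=0.00070 + 0.01125j  product 0.00181 + 0.00002j
  m=+2: Y*=-0.01721 - 0.00257j  Y=-0.38326 + 0.04753j  product 0.00672 + 0.00017j
Accumulated sum -0.16833 + 0.00000j; after 4π/(2l+1) scaling, -0.42305 + 0.00000j ⇒ P_2 = -0.423054

-0.423054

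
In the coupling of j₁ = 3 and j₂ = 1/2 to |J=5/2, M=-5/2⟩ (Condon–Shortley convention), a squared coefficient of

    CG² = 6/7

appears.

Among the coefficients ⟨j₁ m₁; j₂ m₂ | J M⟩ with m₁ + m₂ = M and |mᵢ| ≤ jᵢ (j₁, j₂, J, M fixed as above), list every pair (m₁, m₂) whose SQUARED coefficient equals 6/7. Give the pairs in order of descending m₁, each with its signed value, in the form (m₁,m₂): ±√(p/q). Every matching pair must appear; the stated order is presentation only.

Admissible pairs with m₁+m₂ = M = -5/2: (-3,1/2), (-2,-1/2)
  (m₁,m₂)=(-2,-1/2): CG² = 1/7, CG = +√(1/7)
  (m₁,m₂)=(-3,1/2): CG² = 6/7, CG = −√(6/7)   ← matches the target
Pairs with CG² = 6/7: (-3,1/2): −√(6/7)

(-3,1/2): −√(6/7)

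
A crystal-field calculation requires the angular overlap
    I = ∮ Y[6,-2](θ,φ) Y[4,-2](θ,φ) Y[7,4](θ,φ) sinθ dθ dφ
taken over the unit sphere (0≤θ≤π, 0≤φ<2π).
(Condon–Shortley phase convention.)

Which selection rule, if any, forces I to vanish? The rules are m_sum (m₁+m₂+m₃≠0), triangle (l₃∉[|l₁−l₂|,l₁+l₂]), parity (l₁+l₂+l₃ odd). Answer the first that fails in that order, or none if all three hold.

parity

azimuthal sum: -2 − 2 + 4 = 0  ✓
2 ≤ 7 ≤ 10 (triangle on l)  ✓
L = 6 + 4 + 7 = 17 (odd)  ✗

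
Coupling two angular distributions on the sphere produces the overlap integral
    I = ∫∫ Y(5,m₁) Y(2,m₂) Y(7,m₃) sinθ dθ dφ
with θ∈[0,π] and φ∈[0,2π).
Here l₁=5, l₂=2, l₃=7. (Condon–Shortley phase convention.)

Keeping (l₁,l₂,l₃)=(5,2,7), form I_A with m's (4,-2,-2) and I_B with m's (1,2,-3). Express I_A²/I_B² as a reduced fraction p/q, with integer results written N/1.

Same 5,2,7: normalisation and zero-m 3j drop out of the ratio.
A: Δ: 0! 10! 4! / 15! → 1/15015; sum: t=0:+1/8709120 = 1/8709120; 3j²(5 2 7; 4 -2 -2) = Δ·Π!·Σ² = 1/3003  (sign -1)
B: Δ: 0! 10! 4! / 15! → 1/15015; sum: t=0:+1/414720 = 1/414720; 3j²(5 2 7; 1 2 -3) = Δ·Π!·Σ² = 2/143  (sign +1)
I_A²/I_B² = (1/3003)/(2/143) = 1/42

1/42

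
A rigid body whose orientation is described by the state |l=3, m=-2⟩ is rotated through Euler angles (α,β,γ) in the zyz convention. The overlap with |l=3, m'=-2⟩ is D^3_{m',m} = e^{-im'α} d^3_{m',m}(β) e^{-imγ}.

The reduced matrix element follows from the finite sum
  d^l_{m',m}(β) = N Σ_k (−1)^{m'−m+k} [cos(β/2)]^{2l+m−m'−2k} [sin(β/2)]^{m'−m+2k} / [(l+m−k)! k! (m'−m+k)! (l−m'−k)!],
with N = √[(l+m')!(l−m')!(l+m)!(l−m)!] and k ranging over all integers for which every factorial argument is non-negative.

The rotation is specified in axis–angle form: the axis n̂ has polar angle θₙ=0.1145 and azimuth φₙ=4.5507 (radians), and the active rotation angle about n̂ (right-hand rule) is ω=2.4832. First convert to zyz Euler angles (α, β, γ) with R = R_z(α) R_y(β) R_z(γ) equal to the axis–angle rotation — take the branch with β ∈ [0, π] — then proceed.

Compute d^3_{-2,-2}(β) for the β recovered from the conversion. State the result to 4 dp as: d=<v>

d=0.9083

Axis–angle → zyz. n̂ = (sinθₙcosφₙ, sinθₙsinφₙ, cosθₙ) = (-0.018393, -0.112760, +0.993452), ω = 2.4832.
R = I cosω + sinω [n̂]ₓ + (1−cosω) n̂n̂ᵀ gives
  R = [-0.790371, -0.604126, -0.101717; +0.611554, -0.768205, -0.189374; +0.036267, -0.211881, +0.976622]
β = atan2(√(R₁₃²+R₂₃²), R₃₃) = 0.216654; α = atan2(R₂₃, R₁₃) mod 2π = 4.219489; γ = atan2(R₃₂, −R₃₁) mod 2π = 4.542867
d^3_{-2,-2}(β=0.2167) via the finite sum:
Half-angle: c=0.994138, s=0.108115. N=√(1·120·1·120)=120.000000
Admissible k: 0..1 (factorial args all ≥0)
  k=0: (−1)^0·120.0000/(120)·0.9941^6·0.1081^0 = +0.965342
  k=1: (−1)^1·120.0000/(24)·0.9941^4·0.1081^2 = -0.057086
d^3_{-2,-2}(0.2167) = +0.965342 -0.057086 = +0.908256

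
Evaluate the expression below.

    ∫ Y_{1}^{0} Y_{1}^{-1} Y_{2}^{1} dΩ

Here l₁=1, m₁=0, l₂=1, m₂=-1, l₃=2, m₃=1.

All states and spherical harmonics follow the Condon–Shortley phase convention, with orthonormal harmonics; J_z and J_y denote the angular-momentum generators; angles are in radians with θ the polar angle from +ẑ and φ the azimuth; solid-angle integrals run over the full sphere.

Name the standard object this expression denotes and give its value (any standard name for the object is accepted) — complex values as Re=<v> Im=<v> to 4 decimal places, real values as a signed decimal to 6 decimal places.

Gaunt coefficient, -0.218510

This is a Gaunt coefficient — the integral of a triple product of spherical harmonics over the sphere.
Checks pass: Σm=0; 4 even; l₃=2∈[0,2].
(2·1+1)(2·1+1)(2·2+1) = 45
Δ: 0! 2! 2! / 5! → 1/30
sum: t=0:+1/1 = 1/1
3j²(1 1 2; 0 0 0) = Δ·Π!·Σ² = 2/15  (sign +1)
sum: t=0:+1/2 = 1/2
3j²(1 1 2; 0 -1 1) = Δ·Π!·Σ² = 1/10  (sign -1)
combine: 4πI² = 45·2/15·1/10 = 3/5
take √, sign -1: I = -0.21850969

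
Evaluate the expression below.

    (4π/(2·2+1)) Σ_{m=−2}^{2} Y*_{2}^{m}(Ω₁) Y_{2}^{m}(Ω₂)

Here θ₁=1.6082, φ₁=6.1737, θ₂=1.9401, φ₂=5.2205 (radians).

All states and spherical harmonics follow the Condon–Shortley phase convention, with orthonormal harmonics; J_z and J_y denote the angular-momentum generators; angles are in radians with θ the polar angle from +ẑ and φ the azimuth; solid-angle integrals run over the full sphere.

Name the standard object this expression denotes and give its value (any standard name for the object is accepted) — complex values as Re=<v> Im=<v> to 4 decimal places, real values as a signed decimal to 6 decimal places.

This sum is the spherical-harmonic addition theorem: it equals the Legendre polynomial P_l(cos γ) of the angle γ between the two directions.
Term-by-term m-sum for l=2 (normalisation 4π/5 = 2.513274):
  m=-2: (0.376523, -0.083791) × (-0.176902, 0.285594) = (-0.042677, 0.122356)  (running Σ = (-0.042677, 0.122356))
  m=-1: (-0.028696, 0.003154) × (-0.126528, -0.227208) = (0.004348, 0.006121)  (running Σ = (-0.038330, 0.128477))
  m=0: (-0.314068, -0.000000) × (-0.192108, 0.000000) = (0.060335, 0.000000)  (running Σ = (0.022005, 0.128477))
  m=1: (0.028696, 0.003154) × (0.126528, -0.227208) = (0.004348, -0.006121)  (running Σ = (0.026353, 0.122356))
  m=2: (0.376523, 0.083791) × (-0.176902, -0.285594) = (-0.042677, -0.122356)  (running Σ = (-0.016325, 0.000000))
Total Σ_m = (-0.016325, 0.000000). Multiply by 2.513274: (-0.041028, 0.000000). P_2(cos γ) = -0.041028

Legendre polynomial (addition theorem), -0.041028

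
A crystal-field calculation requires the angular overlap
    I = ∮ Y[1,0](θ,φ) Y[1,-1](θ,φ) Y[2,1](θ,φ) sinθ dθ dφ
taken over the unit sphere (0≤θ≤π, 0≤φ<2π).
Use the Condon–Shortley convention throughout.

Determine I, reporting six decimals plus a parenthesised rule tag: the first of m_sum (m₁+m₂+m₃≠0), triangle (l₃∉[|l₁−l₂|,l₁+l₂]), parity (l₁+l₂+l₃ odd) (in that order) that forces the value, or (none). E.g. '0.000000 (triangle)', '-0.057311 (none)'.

Checks pass: Σm=0; 4 even; l₃=2∈[0,2].
(2·1+1)(2·1+1)(2·2+1) = 45
Δ: 0! 2! 2! / 5! → 1/30
sum: t=0:+1/1 = 1/1
3j²(1 1 2; 0 0 0) = Δ·Π!·Σ² = 2/15  (sign +1)
sum: t=0:+1/2 = 1/2
3j²(1 1 2; 0 -1 1) = Δ·Π!·Σ² = 1/10  (sign -1)
combine: 4πI² = 45·2/15·1/10 = 3/5
take √, sign -1: I = -0.21850969
No selection rule forces the value: the integral is nonzero (none).

-0.218510 (none)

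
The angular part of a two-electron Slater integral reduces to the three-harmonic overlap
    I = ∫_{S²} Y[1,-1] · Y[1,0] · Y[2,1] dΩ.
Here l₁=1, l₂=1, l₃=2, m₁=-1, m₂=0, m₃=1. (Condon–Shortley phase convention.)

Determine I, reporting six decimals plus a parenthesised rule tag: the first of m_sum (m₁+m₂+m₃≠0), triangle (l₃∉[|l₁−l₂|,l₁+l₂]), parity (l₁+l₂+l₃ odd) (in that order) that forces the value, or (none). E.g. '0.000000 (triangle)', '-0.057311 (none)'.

-0.218510 (none)

Checks pass: Σm=0; 4 even; l₃=2∈[0,2].
(2·1+1)(2·1+1)(2·2+1) = 45
Δ: 0! 2! 2! / 5! → 1/30
sum: t=0:+1/1 = 1/1
3j²(1 1 2; 0 0 0) = Δ·Π!·Σ² = 2/15  (sign +1)
sum: t=0:+1/2 = 1/2
3j²(1 1 2; -1 0 1) = Δ·Π!·Σ² = 1/10  (sign -1)
combine: 4πI² = 45·2/15·1/10 = 3/5
take √, sign -1: I = -0.21850969
No selection rule forces the value: the integral is nonzero (none).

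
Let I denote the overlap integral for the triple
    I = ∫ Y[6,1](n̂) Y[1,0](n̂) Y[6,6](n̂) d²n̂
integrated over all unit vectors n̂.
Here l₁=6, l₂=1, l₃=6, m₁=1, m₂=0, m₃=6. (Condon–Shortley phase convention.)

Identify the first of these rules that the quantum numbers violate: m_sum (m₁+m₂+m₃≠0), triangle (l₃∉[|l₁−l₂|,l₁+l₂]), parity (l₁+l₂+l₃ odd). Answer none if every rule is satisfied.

Σmᵢ = 7  ✗
l₃∈[|l₁−l₂|,l₁+l₂]=[5,7], have l₃=6
Σlᵢ = 13 ⇒ odd

m_sum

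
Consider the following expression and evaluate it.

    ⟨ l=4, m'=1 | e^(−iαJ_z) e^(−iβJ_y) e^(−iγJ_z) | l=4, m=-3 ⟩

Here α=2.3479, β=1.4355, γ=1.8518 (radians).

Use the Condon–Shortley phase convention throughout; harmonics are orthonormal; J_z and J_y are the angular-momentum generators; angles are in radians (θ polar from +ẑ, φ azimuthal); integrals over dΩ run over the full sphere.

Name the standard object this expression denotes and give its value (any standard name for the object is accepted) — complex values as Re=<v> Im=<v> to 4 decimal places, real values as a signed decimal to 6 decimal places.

This is a Wigner D-matrix element — the rotation-matrix element ⟨l m'| R(α,β,γ) |l m⟩ in the angular-momentum basis.
D^4_{1,-3}(2.3479,1.4355,1.8518) = e^{-i·1·2.3479}·d^4_{1,-3}(1.4355)·e^{-i·-3·1.8518}. Compute d first:
Half-angle: c=0.753287, s=0.657691. N=√(120·6·1·5040)=1904.940944
Admissible k: 0..1 (factorial args all ≥0)
  k=0: (−1)^4·1904.9409/(144)·0.7533^4·0.6577^4 = +0.796986
  k=1: (−1)^5·1904.9409/(240)·0.7533^2·0.6577^6 = -0.364523
d^4_{1,-3}(1.4355) = +0.796986 -0.364523 = +0.432463
Attach z-rotation phases: D = e^{-i(1)(2.3479)}·(+0.432463)·e^{-i(-3)(1.8518)} = -0.431524-0.028482i

Wigner D-matrix element, Re=-0.4315 Im=-0.0285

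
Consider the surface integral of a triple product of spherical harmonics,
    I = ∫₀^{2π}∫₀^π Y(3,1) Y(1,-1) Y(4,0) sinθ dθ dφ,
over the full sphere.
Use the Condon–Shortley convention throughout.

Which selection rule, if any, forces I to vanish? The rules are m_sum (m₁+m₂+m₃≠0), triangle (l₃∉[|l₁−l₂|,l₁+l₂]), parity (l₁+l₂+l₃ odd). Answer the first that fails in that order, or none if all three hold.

none

m₁+m₂+m₃ = 1 − 1 + 0 = 0  ✓
triangle: |3−1|=2 ≤ l₃=4 ≤ 3+1=4  ✓
parity: l₁+l₂+l₃ = 8 is even  ✓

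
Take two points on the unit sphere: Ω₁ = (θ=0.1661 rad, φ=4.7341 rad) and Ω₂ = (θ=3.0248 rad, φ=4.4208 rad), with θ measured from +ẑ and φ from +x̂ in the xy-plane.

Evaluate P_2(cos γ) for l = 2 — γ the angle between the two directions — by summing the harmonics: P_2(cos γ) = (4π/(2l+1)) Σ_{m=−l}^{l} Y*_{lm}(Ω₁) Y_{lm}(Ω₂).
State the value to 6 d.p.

0.885829

Expand P_2 via completeness: Σ_{m} conj(Y_{2,m}) at Ω₁ times Y_{2,m} at Ω₂ —
  m=-2: Y*=-0.010549-0.000458i  Y=-0.004378-0.002888i  product +0.000045+0.000032i
  m=-1: Y*=+0.002735-0.125943i  Y=+0.025703-0.085636i  product -0.010715-0.003471i
  m=+0: Y*=+0.604918-0.000000i  Y=+0.617935+0.000000i  product +0.373800+0.000000i
  m=+1: Y*=-0.002735-0.125943i  Y=-0.025703-0.085636i  product -0.010715+0.003471i
  m=+2: Y*=-0.010549+0.000458i  Y=-0.004378+0.002888i  product +0.000045-0.000032i
Σ over m = +0.352460+0.000000i; ×(4π/5) → +0.885829+0.000000i. Real part: 0.885829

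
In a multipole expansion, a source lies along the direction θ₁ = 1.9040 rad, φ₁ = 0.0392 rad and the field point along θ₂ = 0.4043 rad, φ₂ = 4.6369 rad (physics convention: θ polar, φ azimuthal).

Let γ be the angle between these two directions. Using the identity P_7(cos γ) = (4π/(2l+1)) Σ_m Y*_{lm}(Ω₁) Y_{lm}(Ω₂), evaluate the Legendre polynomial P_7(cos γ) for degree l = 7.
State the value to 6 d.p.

0.145998

Summing Y*_{l m}(θ₁,φ₁)·Y_{l m}(θ₂,φ₂) over m ∈ [−7, 7]; prefactor 4π/(2·7+1) = 0.837758:
  [-7]  conj(Y_{7,-7})(Ω₁) = 0.32394 + 0.09119j ; Y_{7,-7}(Ω₂) = 0.00037 - 0.00063j ; Δ = 0.00018 - 0.00017j
  [-6]  conj(Y_{7,-6})(Ω₁) = -0.42381 - 0.10156j ; Y_{7,-6}(Ω₂) = -0.00573 - 0.00279j ; Δ = 0.00215 + 0.00176j
  [-5]  conj(Y_{7,-5})(Ω₁) = 0.10597 + 0.02104j ; Y_{7,-5}(Ω₂) = -0.01272 + 0.03209j ; Δ = -0.00202 + 0.00313j
  [-4]  conj(Y_{7,-4})(Ω₁) = 0.30427 + 0.04810j ; Y_{7,-4}(Ω₂) = 0.12322 + 0.03838j ; Δ = 0.03565 + 0.01761j
  [-3]  conj(Y_{7,-3})(Ω₁) = -0.22475 - 0.02655j ; Y_{7,-3}(Ω₂) = 0.07467 - 0.32406j ; Δ = -0.02539 + 0.07085j
  [-2]  conj(Y_{7,-2})(Ω₁) = -0.22183 - 0.01743j ; Y_{7,-2}(Ω₂) = -0.53231 - 0.08098j ; Δ = 0.11667 + 0.02724j
  [-1]  conj(Y_{7,-1})(Ω₁) = 0.25949 + 0.01018j ; Y_{7,-1}(Ω₂) = -0.02753 + 0.36395j ; Δ = -0.01085 + 0.09416j
  [+0]  conj(Y_{7,0})(Ω₁) = 0.19448 + 0.00000j ; Y_{7,0}(Ω₂) = -0.30075 + 0.00000j ; Δ = -0.05849 + 0.00000j
  [+1]  conj(Y_{7,1})(Ω₁) = -0.25949 + 0.01018j ; Y_{7,1}(Ω₂) = 0.02753 + 0.36395j ; Δ = -0.01085 - 0.09416j
  [+2]  conj(Y_{7,2})(Ω₁) = -0.22183 + 0.01743j ; Y_{7,2}(Ω₂) = -0.53231 + 0.08098j ; Δ = 0.11667 - 0.02724j
  [+3]  conj(Y_{7,3})(Ω₁) = 0.22475 - 0.02655j ; Y_{7,3}(Ω₂) = -0.07467 - 0.32406j ; Δ = -0.02539 - 0.07085j
  [+4]  conj(Y_{7,4})(Ω₁) = 0.30427 - 0.04810j ; Y_{7,4}(Ω₂) = 0.12322 - 0.03838j ; Δ = 0.03565 - 0.01761j
  [+5]  conj(Y_{7,5})(Ω₁) = -0.10597 + 0.02104j ; Y_{7,5}(Ω₂) = 0.01272 + 0.03209j ; Δ = -0.00202 - 0.00313j
  [+6]  conj(Y_{7,6})(Ω₁) = -0.42381 + 0.10156j ; Y_{7,6}(Ω₂) = -0.00573 + 0.00279j ; Δ = 0.00215 - 0.00176j
  [+7]  conj(Y_{7,7})(Ω₁) = -0.32394 + 0.09119j ; Y_{7,7}(Ω₂) = -0.00037 - 0.00063j ; Δ = 0.00018 + 0.00017j
Accumulated sum 0.17427 + 0.00000j; after 4π/(2l+1) scaling, 0.14600 + 0.00000j ⇒ P_7 = 0.145998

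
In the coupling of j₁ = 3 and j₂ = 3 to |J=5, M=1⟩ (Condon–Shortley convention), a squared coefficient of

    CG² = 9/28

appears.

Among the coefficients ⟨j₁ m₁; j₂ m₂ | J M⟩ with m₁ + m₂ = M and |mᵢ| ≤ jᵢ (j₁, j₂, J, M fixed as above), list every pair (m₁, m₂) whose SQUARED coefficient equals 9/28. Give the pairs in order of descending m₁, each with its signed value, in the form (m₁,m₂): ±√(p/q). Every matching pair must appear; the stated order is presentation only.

Admissible pairs with m₁+m₂ = M = 1: (-2,3), (-1,2), (0,1), (1,0), (2,-1), (3,-2)
  (m₁,m₂)=(3,-2): CG² = 5/84, CG = +√(5/84)
  (m₁,m₂)=(2,-1): CG² = 9/28, CG = +√(9/28)   ← matches the target
  (m₁,m₂)=(1,0): CG² = 5/42, CG = +√(5/42)
  (m₁,m₂)=(0,1): CG² = 5/42, CG = −√(5/42)
  (m₁,m₂)=(-1,2): CG² = 9/28, CG = −√(9/28)   ← matches the target
  (m₁,m₂)=(-2,3): CG² = 5/84, CG = −√(5/84)
Pairs with CG² = 9/28: (2,-1): +√(9/28); (-1,2): −√(9/28)

(2,-1): +√(9/28); (-1,2): −√(9/28)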